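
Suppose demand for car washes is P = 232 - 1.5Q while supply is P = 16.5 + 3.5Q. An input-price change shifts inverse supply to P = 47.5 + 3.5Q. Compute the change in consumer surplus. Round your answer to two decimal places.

Initial equilibrium: Q_0 = 43.1, P_0 = 167.35; CS_0 = (1/2)(43.1)(64.65) = 1393.2075, PS_0 = (1/2)(43.1)(150.85) = 3250.8175.
New equilibrium: 232 - 1.5Q = 47.5 + 3.5Q gives Q_1 = 36.9, P_1 = 176.65; CS_1 = 1021.2075, PS_1 = 2382.8175.
Change in consumer surplus = 1021.2075 - 1393.2075 = -372.

-372.00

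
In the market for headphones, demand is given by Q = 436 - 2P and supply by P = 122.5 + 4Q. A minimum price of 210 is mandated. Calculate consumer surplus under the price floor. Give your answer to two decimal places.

64.00

Rewriting demand in inverse form: P = 218 - 0.5Q.
Free-market equilibrium: 218 - 0.5Q = 122.5 + 4Q gives Q* = 21.2222, P* = 207.3889.
At P = 210, buyers demand (218 - 210)/0.5 = 16 while sellers would supply more, so the quantity traded is 16 at price 210.
CS is the triangle under demand above 210: (1/2)(16)(218 - 210) = 64.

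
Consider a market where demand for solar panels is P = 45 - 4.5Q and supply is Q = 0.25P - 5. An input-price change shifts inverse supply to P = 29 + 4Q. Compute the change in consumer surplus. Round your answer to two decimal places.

-11.49

Rewriting supply in inverse form: P = 20 + 4Q.
Initial equilibrium: Q_0 = 2.9412, P_0 = 31.7647; CS_0 = (1/2)(2.9412)(13.2353) = 19.4637, PS_0 = (1/2)(2.9412)(11.7647) = 17.301.
New equilibrium: 45 - 4.5Q = 29 + 4Q gives Q_1 = 1.8824, P_1 = 36.5294; CS_1 = 7.9723, PS_1 = 7.0865.
Change in consumer surplus = 7.9723 - 19.4637 = -11.4913.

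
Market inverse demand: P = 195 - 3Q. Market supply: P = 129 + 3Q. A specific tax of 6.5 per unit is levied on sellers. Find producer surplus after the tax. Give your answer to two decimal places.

147.51

Pre-tax equilibrium: 195 - 3Q = 129 + 3Q gives Q* = 11, P* = 162.
A tax on sellers shifts supply up by 6.5: 195 - 3Q = 129 + 3Q + 6.5, so Q_t = 9.9167. Buyers pay P_b = 165.25; sellers receive P_s = P_b - 6.5 = 158.75.
Producer surplus is the triangle above supply below P_s: (1/2)(9.9167)(158.75 - 129) = 147.5104.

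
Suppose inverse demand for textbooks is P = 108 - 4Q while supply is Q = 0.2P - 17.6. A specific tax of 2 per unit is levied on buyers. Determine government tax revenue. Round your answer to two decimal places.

Rewriting supply in inverse form: P = 88 + 5Q.
Pre-tax equilibrium: 108 - 4Q = 88 + 5Q gives Q* = 2.2222, P* = 99.1111.
With the tax, buyers' net willingness to pay falls by 2: (108 - 2) - 4Q = 88 + 5Q, so Q_t = 2. Buyers pay P_b = 100; sellers receive P_s = P_b - 2 = 98.
Revenue is the tax times quantity traded: 2 x 2 = 4.

4.00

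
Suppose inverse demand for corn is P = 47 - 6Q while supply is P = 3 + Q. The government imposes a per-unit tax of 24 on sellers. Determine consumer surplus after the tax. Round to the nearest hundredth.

24.49

Without the tax, 47 - 6Q = 3 + Q so Q* = 6.2857 and P* = 9.2857.
A tax on sellers shifts supply up by 24: 47 - 6Q = 3 + Q + 24, so Q_t = 2.8571. Buyers pay P_b = 29.8571; sellers receive P_s = P_b - 24 = 5.8571.
Consumer surplus is the triangle under demand above P_b: (1/2)(2.8571)(47 - 29.8571) = 24.4898.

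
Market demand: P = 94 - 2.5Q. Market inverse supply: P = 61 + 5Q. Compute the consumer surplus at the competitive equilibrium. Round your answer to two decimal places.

24.20

Setting demand equal to supply, 33 = 7.5Q, so Q* = 4.4 and P* = 83.
CS is the area between the demand curve and P* from 0 to Q*: (1/2)(4.4)(11) = 24.2.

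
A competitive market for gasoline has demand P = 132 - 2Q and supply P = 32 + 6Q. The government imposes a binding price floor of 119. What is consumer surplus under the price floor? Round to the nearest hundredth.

42.25

Free-market equilibrium: 132 - 2Q = 32 + 6Q gives Q* = 12.5, P* = 107.
At P = 119, buyers demand (132 - 119)/2 = 6.5 while sellers would supply more, so the quantity traded is 6.5 at price 119.
CS is the triangle under demand above 119: (1/2)(6.5)(132 - 119) = 42.25.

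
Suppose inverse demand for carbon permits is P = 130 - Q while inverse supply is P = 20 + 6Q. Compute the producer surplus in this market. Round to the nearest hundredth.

740.82

Equilibrium: 130 - Q = 20 + 6Q, so Q* = 15.7143 and P* = 114.2857.
The supply curve's price intercept is 20, so PS = (1/2)(Q*)(P* - 20) = (1/2)(15.7143)(94.2857) = 740.8163.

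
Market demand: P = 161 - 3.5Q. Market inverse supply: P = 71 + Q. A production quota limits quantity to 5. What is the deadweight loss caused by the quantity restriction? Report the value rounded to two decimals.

506.25

Without the quota, 161 - 3.5Q = 71 + Q gives Q* = 20.
At Q = 5 the demand price is 161 - 3.5(5) = 143.5 and the supply price is 71 + (5) = 76.
Deadweight loss is the triangle between the curves from 5 to 20: (1/2)(143.5 - 76)(20 - 5) = 506.25.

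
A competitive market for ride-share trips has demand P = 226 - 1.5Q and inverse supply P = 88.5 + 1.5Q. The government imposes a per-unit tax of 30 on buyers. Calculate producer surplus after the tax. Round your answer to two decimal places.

Pre-tax equilibrium: 226 - 1.5Q = 88.5 + 1.5Q gives Q* = 45.8333, P* = 157.25.
A tax on buyers shifts demand down by 30: (226 - 30) - 1.5Q = 88.5 + 1.5Q, so Q_t = 35.8333. Buyers pay P_b = 172.25; sellers receive P_s = P_b - 30 = 142.25.
Producer surplus is the triangle above supply below P_s: (1/2)(35.8333)(142.25 - 88.5) = 963.0208.

963.02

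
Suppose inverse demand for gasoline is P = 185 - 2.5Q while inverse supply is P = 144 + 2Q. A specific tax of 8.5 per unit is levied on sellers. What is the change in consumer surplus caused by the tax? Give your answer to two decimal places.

-38.56

Without the tax, 185 - 2.5Q = 144 + 2Q so Q* = 9.1111 and P* = 162.2222.
A tax on sellers shifts supply up by 8.5: 185 - 2.5Q = 144 + 2Q + 8.5, so Q_t = 7.2222. Buyers pay P_b = 166.9444; sellers receive P_s = P_b - 8.5 = 158.4444.
CS falls from (1/2)(9.1111)(22.7778) = 103.7654 to (1/2)(7.2222)(18.0556) = 65.2006, a change of -38.5648.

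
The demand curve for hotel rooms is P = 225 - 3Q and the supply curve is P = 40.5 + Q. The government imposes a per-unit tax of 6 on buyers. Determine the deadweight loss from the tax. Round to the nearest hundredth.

4.50

Pre-tax equilibrium: 225 - 3Q = 40.5 + Q gives Q* = 46.125, P* = 86.625.
With the tax, buyers' net willingness to pay falls by 6: (225 - 6) - 3Q = 40.5 + Q, so Q_t = 44.625. Buyers pay P_b = 91.125; sellers receive P_s = P_b - 6 = 85.125.
Deadweight loss is the triangle between the curves from Q_t to Q*: (1/2)(46.125 - 44.625)(6) = 4.5.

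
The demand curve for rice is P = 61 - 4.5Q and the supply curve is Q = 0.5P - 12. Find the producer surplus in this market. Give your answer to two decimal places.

Rewriting supply in inverse form: P = 24 + 2Q.
Setting demand equal to supply, 37 = 6.5Q, so Q* = 5.6923 and P* = 35.3846.
The supply curve's price intercept is 24, so PS = (1/2)(Q*)(P* - 24) = (1/2)(5.6923)(11.3846) = 32.4024.

32.40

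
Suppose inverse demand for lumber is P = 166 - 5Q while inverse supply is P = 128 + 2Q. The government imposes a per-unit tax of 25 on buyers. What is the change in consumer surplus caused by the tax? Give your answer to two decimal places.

Without the tax, 166 - 5Q = 128 + 2Q so Q* = 5.4286 and P* = 138.8571.
With the tax, buyers' net willingness to pay falls by 25: (166 - 25) - 5Q = 128 + 2Q, so Q_t = 1.8571. Buyers pay P_b = 156.7143; sellers receive P_s = P_b - 25 = 131.7143.
CS falls from (1/2)(5.4286)(27.1429) = 73.6735 to (1/2)(1.8571)(9.2857) = 8.6224, a change of -65.051.

-65.05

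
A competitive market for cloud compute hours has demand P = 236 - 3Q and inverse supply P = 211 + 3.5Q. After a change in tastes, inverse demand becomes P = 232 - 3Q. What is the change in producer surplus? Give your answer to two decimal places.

-7.62

Initial equilibrium: Q_0 = 3.8462, P_0 = 224.4615; CS_0 = (1/2)(3.8462)(11.5385) = 22.1893, PS_0 = (1/2)(3.8462)(13.4615) = 25.8876.
New equilibrium: 232 - 3Q = 211 + 3.5Q gives Q_1 = 3.2308, P_1 = 222.3077; CS_1 = 15.6568, PS_1 = 18.2663.
Change in producer surplus = 18.2663 - 25.8876 = -7.6213.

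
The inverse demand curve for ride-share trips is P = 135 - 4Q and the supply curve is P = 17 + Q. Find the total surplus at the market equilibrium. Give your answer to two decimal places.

1392.40

Equilibrium: 135 - 4Q = 17 + Q, so Q* = 23.6 and P* = 40.6.
CS = (1/2)(23.6)(94.4) = 1113.92 and PS = (1/2)(23.6)(23.6) = 278.48, so total surplus = 1392.4.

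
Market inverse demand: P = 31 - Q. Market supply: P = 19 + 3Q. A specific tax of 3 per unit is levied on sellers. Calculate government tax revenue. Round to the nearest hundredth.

6.75

Without the tax, 31 - Q = 19 + 3Q so Q* = 3 and P* = 28.
With the tax, sellers need 3 more per unit: 31 - Q = 19 + 3Q + 3, so Q_t = 2.25. Buyers pay P_b = 28.75; sellers receive P_s = P_b - 3 = 25.75.
Tax revenue = t x Q_t = 3 x 2.25 = 6.75.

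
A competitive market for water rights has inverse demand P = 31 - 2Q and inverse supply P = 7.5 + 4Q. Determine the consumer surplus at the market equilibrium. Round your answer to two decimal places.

Equilibrium: 31 - 2Q = 7.5 + 4Q, so Q* = 3.9167 and P* = 23.1667.
CS is the area between the demand curve and P* from 0 to Q*: (1/2)(3.9167)(7.8333) = 15.3403.

15.34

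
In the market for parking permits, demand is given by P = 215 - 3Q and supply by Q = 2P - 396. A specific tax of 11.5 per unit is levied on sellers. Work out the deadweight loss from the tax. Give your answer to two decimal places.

18.89

Rewriting supply in inverse form: P = 198 + 0.5Q.
Pre-tax equilibrium: 215 - 3Q = 198 + 0.5Q gives Q* = 4.8571, P* = 200.4286.
A tax on sellers shifts supply up by 11.5: 215 - 3Q = 198 + 0.5Q + 11.5, so Q_t = 1.5714. Buyers pay P_b = 210.2857; sellers receive P_s = P_b - 11.5 = 198.7857.
Deadweight loss is the triangle between the curves from Q_t to Q*: (1/2)(4.8571 - 1.5714)(11.5) = 18.8929.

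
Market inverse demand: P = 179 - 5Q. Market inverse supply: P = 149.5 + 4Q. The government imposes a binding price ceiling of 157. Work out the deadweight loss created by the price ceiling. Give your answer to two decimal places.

8.86

Free-market equilibrium: 179 - 5Q = 149.5 + 4Q gives Q* = 3.2778, P* = 162.6111.
At P = 157, sellers supply (157 - 149.5)/4 = 1.875 while buyers want more, so the quantity traded is 1.875 at price 157.
At Q = 1.875 the demand price is 169.625 and the supply price is 157. Deadweight loss is the triangle between the curves from 1.875 to 3.2778: (1/2)(169.625 - 157)(3.2778 - 1.875) = 8.855.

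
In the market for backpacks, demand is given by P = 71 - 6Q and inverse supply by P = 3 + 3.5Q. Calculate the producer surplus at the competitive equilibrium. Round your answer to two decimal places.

Set 71 - 6Q = 3 + 3.5Q, which gives 68 = 9.5Q, so Q* = 7.1579 and P* = 71 - 6(7.1579) = 28.0526.
Producer surplus is the triangle above supply below P*: (1/2)(7.1579)(28.0526 - 3) = (1/2)(7.1579)(25.0526) = 89.662.

89.66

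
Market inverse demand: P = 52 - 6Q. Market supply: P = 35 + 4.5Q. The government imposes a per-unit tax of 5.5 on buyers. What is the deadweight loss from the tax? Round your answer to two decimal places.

1.44

Without the tax, 52 - 6Q = 35 + 4.5Q so Q* = 1.619 and P* = 42.2857.
A tax on buyers shifts demand down by 5.5: (52 - 5.5) - 6Q = 35 + 4.5Q, so Q_t = 1.0952. Buyers pay P_b = 45.4286; sellers receive P_s = P_b - 5.5 = 39.9286.
Deadweight loss is the triangle between the curves from Q_t to Q*: (1/2)(1.619 - 1.0952)(5.5) = 1.4405.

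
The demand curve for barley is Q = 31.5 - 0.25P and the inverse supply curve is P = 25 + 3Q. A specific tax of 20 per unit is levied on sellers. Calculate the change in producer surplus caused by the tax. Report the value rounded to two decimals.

Rewriting demand in inverse form: P = 126 - 4Q.
Pre-tax equilibrium: 126 - 4Q = 25 + 3Q gives Q* = 14.4286, P* = 68.2857.
With the tax, sellers need 20 more per unit: 126 - 4Q = 25 + 3Q + 20, so Q_t = 11.5714. Buyers pay P_b = 79.7143; sellers receive P_s = P_b - 20 = 59.7143.
Producers lose the trapezoid between P_s and P* out to Q_t plus the triangle from Q_t to Q*: change in PS = 200.8469 - 312.2755 = -111.4286.

-111.43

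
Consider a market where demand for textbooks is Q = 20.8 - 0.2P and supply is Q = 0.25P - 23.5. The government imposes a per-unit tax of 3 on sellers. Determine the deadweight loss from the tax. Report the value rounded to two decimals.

Rewriting demand in inverse form: P = 104 - 5Q.
Rewriting supply in inverse form: P = 94 + 4Q.
Pre-tax equilibrium: 104 - 5Q = 94 + 4Q gives Q* = 1.1111, P* = 98.4444.
A tax on sellers shifts supply up by 3: 104 - 5Q = 94 + 4Q + 3, so Q_t = 0.7778. Buyers pay P_b = 100.1111; sellers receive P_s = P_b - 3 = 97.1111.
Deadweight loss is the triangle between the curves from Q_t to Q*: (1/2)(1.1111 - 0.7778)(3) = 0.5.

0.50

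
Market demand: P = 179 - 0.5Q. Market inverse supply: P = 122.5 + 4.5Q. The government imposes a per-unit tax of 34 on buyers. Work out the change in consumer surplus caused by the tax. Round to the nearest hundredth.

-26.86

Without the tax, 179 - 0.5Q = 122.5 + 4.5Q so Q* = 11.3 and P* = 173.35.
With the tax, buyers' net willingness to pay falls by 34: (179 - 34) - 0.5Q = 122.5 + 4.5Q, so Q_t = 4.5. Buyers pay P_b = 176.75; sellers receive P_s = P_b - 34 = 142.75.
CS falls from (1/2)(11.3)(5.65) = 31.9225 to (1/2)(4.5)(2.25) = 5.0625, a change of -26.86.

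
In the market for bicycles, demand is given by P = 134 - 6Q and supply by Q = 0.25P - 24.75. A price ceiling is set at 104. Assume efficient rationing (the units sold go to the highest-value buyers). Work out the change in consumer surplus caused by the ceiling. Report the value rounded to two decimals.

Rewriting supply in inverse form: P = 99 + 4Q.
Without the control, 134 - 6Q = 99 + 4Q so Q* = 3.5 and P* = 113.
At P = 104, sellers supply (104 - 99)/4 = 1.25 while buyers want more, so the quantity traded is 1.25 at price 104.
CS goes from (1/2)(3.5)(21) = 36.75 to 32.8125 (computed as (134 - 104)(1.25) - (1/2)(6)(1.25)^2), a change of -3.9375.

-3.94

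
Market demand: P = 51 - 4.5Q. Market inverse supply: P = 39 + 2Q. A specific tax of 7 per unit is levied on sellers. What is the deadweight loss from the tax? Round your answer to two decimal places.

Without the tax, 51 - 4.5Q = 39 + 2Q so Q* = 1.8462 and P* = 42.6923.
A tax on sellers shifts supply up by 7: 51 - 4.5Q = 39 + 2Q + 7, so Q_t = 0.7692. Buyers pay P_b = 47.5385; sellers receive P_s = P_b - 7 = 40.5385.
Deadweight loss is the triangle between the curves from Q_t to Q*: (1/2)(1.8462 - 0.7692)(7) = 3.7692.

3.77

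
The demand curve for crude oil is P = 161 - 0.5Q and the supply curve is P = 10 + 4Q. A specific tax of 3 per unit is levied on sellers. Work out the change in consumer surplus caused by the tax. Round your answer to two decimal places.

Without the tax, 161 - 0.5Q = 10 + 4Q so Q* = 33.5556 and P* = 144.2222.
With the tax, sellers need 3 more per unit: 161 - 0.5Q = 10 + 4Q + 3, so Q_t = 32.8889. Buyers pay P_b = 144.5556; sellers receive P_s = P_b - 3 = 141.5556.
Consumers lose the trapezoid between P* and P_b out to Q_t plus the triangle from Q_t to Q*: change in CS = 270.4198 - 281.4938 = -11.0741.

-11.07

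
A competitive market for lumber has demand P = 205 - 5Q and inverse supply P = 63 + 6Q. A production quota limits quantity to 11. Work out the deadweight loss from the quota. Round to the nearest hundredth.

20.05

Unrestricted equilibrium: Q* = (205 - 63)/(5 + 6) = 12.9091.
At Q = 11 the demand price is 205 - 5(11) = 150 and the supply price is 63 + 6(11) = 129.
Deadweight loss is the triangle between the curves from 11 to 12.9091: (1/2)(150 - 129)(12.9091 - 11) = 20.0455.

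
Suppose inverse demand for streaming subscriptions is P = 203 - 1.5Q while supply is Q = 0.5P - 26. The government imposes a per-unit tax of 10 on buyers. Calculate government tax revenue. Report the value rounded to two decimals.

402.86

Rewriting supply in inverse form: P = 52 + 2Q.
Without the tax, 203 - 1.5Q = 52 + 2Q so Q* = 43.1429 and P* = 138.2857.
A tax on buyers shifts demand down by 10: (203 - 10) - 1.5Q = 52 + 2Q, so Q_t = 40.2857. Buyers pay P_b = 142.5714; sellers receive P_s = P_b - 10 = 132.5714.
Tax revenue = t x Q_t = 10 x 40.2857 = 402.8571.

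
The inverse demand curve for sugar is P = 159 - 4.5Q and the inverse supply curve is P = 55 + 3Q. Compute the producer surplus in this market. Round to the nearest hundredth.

Set 159 - 4.5Q = 55 + 3Q, which gives 104 = 7.5Q, so Q* = 13.8667 and P* = 159 - 4.5(13.8667) = 96.6.
The supply curve's price intercept is 55, so PS = (1/2)(Q*)(P* - 55) = (1/2)(13.8667)(41.6) = 288.4267.

288.43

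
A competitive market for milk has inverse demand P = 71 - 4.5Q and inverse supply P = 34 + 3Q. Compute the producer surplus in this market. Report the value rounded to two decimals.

Set 71 - 4.5Q = 34 + 3Q, which gives 37 = 7.5Q, so Q* = 4.9333 and P* = 71 - 4.5(4.9333) = 48.8.
Producer surplus is the triangle above supply below P*: (1/2)(4.9333)(48.8 - 34) = (1/2)(4.9333)(14.8) = 36.5067.

36.51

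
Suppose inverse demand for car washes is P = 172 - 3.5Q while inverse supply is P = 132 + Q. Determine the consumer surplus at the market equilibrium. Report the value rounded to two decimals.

138.27

Set 172 - 3.5Q = 132 + Q, which gives 40 = 4.5Q, so Q* = 8.8889 and P* = 172 - 3.5(8.8889) = 140.8889.
CS is the area between the demand curve and P* from 0 to Q*: (1/2)(8.8889)(31.1111) = 138.2716.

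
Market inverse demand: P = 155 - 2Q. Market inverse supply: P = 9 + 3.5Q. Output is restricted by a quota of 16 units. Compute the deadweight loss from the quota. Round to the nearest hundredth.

305.82

Without the quota, 155 - 2Q = 9 + 3.5Q gives Q* = 26.5455.
At Q = 16 the demand price is 155 - 2(16) = 123 and the supply price is 9 + 3.5(16) = 65.
Deadweight loss is the triangle between the curves from 16 to 26.5455: (1/2)(123 - 65)(26.5455 - 16) = 305.8182.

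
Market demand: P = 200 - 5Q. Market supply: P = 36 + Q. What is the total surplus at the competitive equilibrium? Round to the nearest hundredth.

2241.33

Setting demand equal to supply, 164 = 6Q, so Q* = 27.3333 and P* = 63.3333.
Total surplus is the full triangle between the curves from 0 to Q*: (1/2)(27.3333)(200 - 36) = 2241.3333.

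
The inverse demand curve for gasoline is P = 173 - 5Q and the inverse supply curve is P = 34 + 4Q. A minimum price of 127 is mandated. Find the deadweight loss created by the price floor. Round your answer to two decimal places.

Free-market equilibrium: 173 - 5Q = 34 + 4Q gives Q* = 15.4444, P* = 95.7778.
At P = 127, buyers demand (173 - 127)/5 = 9.2 while sellers would supply more, so the quantity traded is 9.2 at price 127.
The lost-trades triangle has base Q* - 9.2 = 6.2444 and height equal to the gap between the curves at Q = 9.2, which is 127 - 70.8 = 56.2. DWL = (1/2)(6.2444)(56.2) = 175.4689.

175.47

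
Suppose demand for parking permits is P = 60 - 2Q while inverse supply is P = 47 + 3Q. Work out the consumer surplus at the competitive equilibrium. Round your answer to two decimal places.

Set 60 - 2Q = 47 + 3Q, which gives 13 = 5Q, so Q* = 2.6 and P* = 60 - 2(2.6) = 54.8.
The demand choke price is 60, so CS = (1/2)(Q*)(60 - P*) = (1/2)(2.6)(5.2) = 6.76.

6.76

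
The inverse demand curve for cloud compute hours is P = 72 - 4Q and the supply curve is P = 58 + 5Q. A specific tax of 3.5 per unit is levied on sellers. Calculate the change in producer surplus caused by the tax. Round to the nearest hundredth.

-2.65

Pre-tax equilibrium: 72 - 4Q = 58 + 5Q gives Q* = 1.5556, P* = 65.7778.
With the tax, sellers need 3.5 more per unit: 72 - 4Q = 58 + 5Q + 3.5, so Q_t = 1.1667. Buyers pay P_b = 67.3333; sellers receive P_s = P_b - 3.5 = 63.8333.
Producers lose the trapezoid between P_s and P* out to Q_t plus the triangle from Q_t to Q*: change in PS = 3.4028 - 6.0494 = -2.6466.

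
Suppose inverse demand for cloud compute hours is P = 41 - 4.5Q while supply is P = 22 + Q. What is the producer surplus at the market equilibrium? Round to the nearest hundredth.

Set 41 - 4.5Q = 22 + Q, which gives 19 = 5.5Q, so Q* = 3.4545 and P* = 41 - 4.5(3.4545) = 25.4545.
The supply curve's price intercept is 22, so PS = (1/2)(Q*)(P* - 22) = (1/2)(3.4545)(3.4545) = 5.9669.

5.97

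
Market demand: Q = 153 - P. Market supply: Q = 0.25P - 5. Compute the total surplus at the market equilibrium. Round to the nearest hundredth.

1768.90

Rewriting demand in inverse form: P = 153 - Q.
Rewriting supply in inverse form: P = 20 + 4Q.
Equilibrium: 153 - Q = 20 + 4Q, so Q* = 26.6 and P* = 126.4.
CS = (1/2)(26.6)(26.6) = 353.78 and PS = (1/2)(26.6)(106.4) = 1415.12, so total surplus = 1768.9.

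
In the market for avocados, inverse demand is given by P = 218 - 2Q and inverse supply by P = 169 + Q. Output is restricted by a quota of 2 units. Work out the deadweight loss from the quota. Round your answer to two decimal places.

Unrestricted equilibrium: Q* = (218 - 169)/(2 + 1) = 16.3333.
At Q = 2 the demand price is 218 - 2(2) = 214 and the supply price is 169 + (2) = 171.
Deadweight loss is the triangle between the curves from 2 to 16.3333: (1/2)(214 - 171)(16.3333 - 2) = 308.1667.

308.17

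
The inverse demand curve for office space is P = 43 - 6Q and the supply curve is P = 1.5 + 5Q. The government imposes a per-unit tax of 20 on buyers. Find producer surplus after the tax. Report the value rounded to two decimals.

Pre-tax equilibrium: 43 - 6Q = 1.5 + 5Q gives Q* = 3.7727, P* = 20.3636.
With the tax, buyers' net willingness to pay falls by 20: (43 - 20) - 6Q = 1.5 + 5Q, so Q_t = 1.9545. Buyers pay P_b = 31.2727; sellers receive P_s = P_b - 20 = 11.2727.
PS = (1/2)(Q_t)(P_s - 1.5) = (1/2)(1.9545)(9.7727) = 9.5506.

9.55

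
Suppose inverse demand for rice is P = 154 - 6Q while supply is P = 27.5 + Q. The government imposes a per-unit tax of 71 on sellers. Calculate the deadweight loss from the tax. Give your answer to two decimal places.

360.07

Without the tax, 154 - 6Q = 27.5 + Q so Q* = 18.0714 and P* = 45.5714.
With the tax, sellers need 71 more per unit: 154 - 6Q = 27.5 + Q + 71, so Q_t = 7.9286. Buyers pay P_b = 106.4286; sellers receive P_s = P_b - 71 = 35.4286.
The welfare triangle lost has base Q* - Q_t = 10.1429 and height t = 71, so DWL = (1/2)(10.1429)(71) = 360.0714.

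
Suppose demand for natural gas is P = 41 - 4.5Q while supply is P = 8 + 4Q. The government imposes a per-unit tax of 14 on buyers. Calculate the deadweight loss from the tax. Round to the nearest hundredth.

11.53

Without the tax, 41 - 4.5Q = 8 + 4Q so Q* = 3.8824 and P* = 23.5294.
A tax on buyers shifts demand down by 14: (41 - 14) - 4.5Q = 8 + 4Q, so Q_t = 2.2353. Buyers pay P_b = 30.9412; sellers receive P_s = P_b - 14 = 16.9412.
The welfare triangle lost has base Q* - Q_t = 1.6471 and height t = 14, so DWL = (1/2)(1.6471)(14) = 11.5294.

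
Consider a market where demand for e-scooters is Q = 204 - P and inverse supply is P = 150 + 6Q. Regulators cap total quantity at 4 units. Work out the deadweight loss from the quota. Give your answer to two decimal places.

48.29

Rewriting demand in inverse form: P = 204 - Q.
Unrestricted equilibrium: Q* = (204 - 150)/(1 + 6) = 7.7143.
At Q = 4 the demand price is 204 - (4) = 200 and the supply price is 150 + 6(4) = 174.
DWL = (1/2)(gap between curves at 4) x (Q* - 4) = (1/2)(26)(3.7143) = 48.2857.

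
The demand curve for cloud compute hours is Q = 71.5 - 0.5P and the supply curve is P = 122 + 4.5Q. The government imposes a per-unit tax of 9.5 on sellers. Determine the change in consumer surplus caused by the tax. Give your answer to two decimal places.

-7.31

Rewriting demand in inverse form: P = 143 - 2Q.
Without the tax, 143 - 2Q = 122 + 4.5Q so Q* = 3.2308 and P* = 136.5385.
With the tax, sellers need 9.5 more per unit: 143 - 2Q = 122 + 4.5Q + 9.5, so Q_t = 1.7692. Buyers pay P_b = 139.4615; sellers receive P_s = P_b - 9.5 = 129.9615.
Consumers lose the trapezoid between P* and P_b out to Q_t plus the triangle from Q_t to Q*: change in CS = 3.1302 - 10.4379 = -7.3077.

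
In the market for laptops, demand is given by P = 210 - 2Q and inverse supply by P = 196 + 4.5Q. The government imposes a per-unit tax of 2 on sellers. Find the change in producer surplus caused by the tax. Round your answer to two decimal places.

Without the tax, 210 - 2Q = 196 + 4.5Q so Q* = 2.1538 and P* = 205.6923.
With the tax, sellers need 2 more per unit: 210 - 2Q = 196 + 4.5Q + 2, so Q_t = 1.8462. Buyers pay P_b = 206.3077; sellers receive P_s = P_b - 2 = 204.3077.
Producers lose the trapezoid between P_s and P* out to Q_t plus the triangle from Q_t to Q*: change in PS = 7.6686 - 10.4379 = -2.7692.

-2.77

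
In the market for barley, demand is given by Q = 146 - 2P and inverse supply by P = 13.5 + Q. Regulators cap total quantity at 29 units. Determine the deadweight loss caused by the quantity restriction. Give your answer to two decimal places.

85.33

Rewriting demand in inverse form: P = 73 - 0.5Q.
Unrestricted equilibrium: Q* = (73 - 13.5)/(0.5 + 1) = 39.6667.
At Q = 29 the demand price is 73 - 0.5(29) = 58.5 and the supply price is 13.5 + (29) = 42.5.
DWL = (1/2)(gap between curves at 29) x (Q* - 29) = (1/2)(16)(10.6667) = 85.3333.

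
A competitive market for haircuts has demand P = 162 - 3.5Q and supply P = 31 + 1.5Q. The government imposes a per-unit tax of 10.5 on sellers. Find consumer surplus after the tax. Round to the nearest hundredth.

Without the tax, 162 - 3.5Q = 31 + 1.5Q so Q* = 26.2 and P* = 70.3.
A tax on sellers shifts supply up by 10.5: 162 - 3.5Q = 31 + 1.5Q + 10.5, so Q_t = 24.1. Buyers pay P_b = 77.65; sellers receive P_s = P_b - 10.5 = 67.15.
Consumer surplus is the triangle under demand above P_b: (1/2)(24.1)(162 - 77.65) = 1016.4175.

1016.42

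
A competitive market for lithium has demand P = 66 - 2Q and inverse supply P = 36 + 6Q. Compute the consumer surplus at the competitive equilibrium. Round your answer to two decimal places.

14.06

Set 66 - 2Q = 36 + 6Q, which gives 30 = 8Q, so Q* = 3.75 and P* = 66 - 2(3.75) = 58.5.
CS is the area between the demand curve and P* from 0 to Q*: (1/2)(3.75)(7.5) = 14.0625.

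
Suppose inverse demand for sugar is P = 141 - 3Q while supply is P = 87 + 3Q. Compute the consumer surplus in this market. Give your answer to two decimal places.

121.50

Setting demand equal to supply, 54 = 6Q, so Q* = 9 and P* = 114.
The demand choke price is 141, so CS = (1/2)(Q*)(141 - P*) = (1/2)(9)(27) = 121.5.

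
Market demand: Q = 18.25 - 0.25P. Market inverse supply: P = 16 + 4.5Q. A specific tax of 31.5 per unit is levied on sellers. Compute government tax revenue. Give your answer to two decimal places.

Rewriting demand in inverse form: P = 73 - 4Q.
Pre-tax equilibrium: 73 - 4Q = 16 + 4.5Q gives Q* = 6.7059, P* = 46.1765.
With the tax, sellers need 31.5 more per unit: 73 - 4Q = 16 + 4.5Q + 31.5, so Q_t = 3. Buyers pay P_b = 61; sellers receive P_s = P_b - 31.5 = 29.5.
Tax revenue = t x Q_t = 31.5 x 3 = 94.5.

94.50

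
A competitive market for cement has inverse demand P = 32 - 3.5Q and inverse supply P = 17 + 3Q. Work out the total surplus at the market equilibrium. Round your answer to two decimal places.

17.31

Equilibrium: 32 - 3.5Q = 17 + 3Q, so Q* = 2.3077 and P* = 23.9231.
Total surplus is the full triangle between the curves from 0 to Q*: (1/2)(2.3077)(32 - 17) = 17.3077.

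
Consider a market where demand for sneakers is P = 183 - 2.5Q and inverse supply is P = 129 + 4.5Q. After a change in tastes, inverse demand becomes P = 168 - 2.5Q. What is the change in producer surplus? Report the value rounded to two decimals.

Initial equilibrium: Q_0 = 7.7143, P_0 = 163.7143; CS_0 = (1/2)(7.7143)(19.2857) = 74.3878, PS_0 = (1/2)(7.7143)(34.7143) = 133.898.
New equilibrium: 168 - 2.5Q = 129 + 4.5Q gives Q_1 = 5.5714, P_1 = 154.0714; CS_1 = 38.801, PS_1 = 69.8418.
Change in producer surplus = 69.8418 - 133.898 = -64.0561.

-64.06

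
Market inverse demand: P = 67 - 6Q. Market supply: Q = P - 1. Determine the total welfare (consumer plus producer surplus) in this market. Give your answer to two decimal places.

Rewriting supply in inverse form: P = 1 + Q.
Equilibrium: 67 - 6Q = 1 + Q, so Q* = 9.4286 and P* = 10.4286.
CS = (1/2)(9.4286)(56.5714) = 266.6939 and PS = (1/2)(9.4286)(9.4286) = 44.449, so total surplus = 311.1429.

311.14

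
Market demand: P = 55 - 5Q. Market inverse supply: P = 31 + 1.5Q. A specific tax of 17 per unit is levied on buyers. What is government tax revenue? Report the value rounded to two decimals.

18.31

Pre-tax equilibrium: 55 - 5Q = 31 + 1.5Q gives Q* = 3.6923, P* = 36.5385.
With the tax, buyers' net willingness to pay falls by 17: (55 - 17) - 5Q = 31 + 1.5Q, so Q_t = 1.0769. Buyers pay P_b = 49.6154; sellers receive P_s = P_b - 17 = 32.6154.
Revenue is the tax times quantity traded: 17 x 1.0769 = 18.3077.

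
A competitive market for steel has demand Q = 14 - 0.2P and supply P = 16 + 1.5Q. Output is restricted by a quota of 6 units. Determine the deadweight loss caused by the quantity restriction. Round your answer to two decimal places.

17.31

Rewriting demand in inverse form: P = 70 - 5Q.
Unrestricted equilibrium: Q* = (70 - 16)/(5 + 1.5) = 8.3077.
At Q = 6 the demand price is 70 - 5(6) = 40 and the supply price is 16 + 1.5(6) = 25.
Deadweight loss is the triangle between the curves from 6 to 8.3077: (1/2)(40 - 25)(8.3077 - 6) = 17.3077.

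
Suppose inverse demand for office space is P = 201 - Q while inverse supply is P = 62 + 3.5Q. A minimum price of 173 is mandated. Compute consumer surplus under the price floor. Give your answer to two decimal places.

Free-market equilibrium: 201 - Q = 62 + 3.5Q gives Q* = 30.8889, P* = 170.1111.
At P = 173, buyers demand (201 - 173)/1 = 28 while sellers would supply more, so the quantity traded is 28 at price 173.
CS is the triangle under demand above 173: (1/2)(28)(201 - 173) = 392.

392.00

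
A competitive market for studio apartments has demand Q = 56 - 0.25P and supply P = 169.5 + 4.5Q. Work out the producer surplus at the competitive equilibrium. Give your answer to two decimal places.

Rewriting demand in inverse form: P = 224 - 4Q.
Setting demand equal to supply, 54.5 = 8.5Q, so Q* = 6.4118 and P* = 198.3529.
PS is the area between P* and the supply curve from 0 to Q*: (1/2)(6.4118)(28.8529) = 92.4991.

92.50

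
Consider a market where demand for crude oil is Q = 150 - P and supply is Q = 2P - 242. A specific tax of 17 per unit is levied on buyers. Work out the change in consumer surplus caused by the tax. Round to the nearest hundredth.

-154.89

Rewriting demand in inverse form: P = 150 - Q.
Rewriting supply in inverse form: P = 121 + 0.5Q.
Pre-tax equilibrium: 150 - Q = 121 + 0.5Q gives Q* = 19.3333, P* = 130.6667.
With the tax, buyers' net willingness to pay falls by 17: (150 - 17) - Q = 121 + 0.5Q, so Q_t = 8. Buyers pay P_b = 142; sellers receive P_s = P_b - 17 = 125.
Consumers lose the trapezoid between P* and P_b out to Q_t plus the triangle from Q_t to Q*: change in CS = 32 - 186.8889 = -154.8889.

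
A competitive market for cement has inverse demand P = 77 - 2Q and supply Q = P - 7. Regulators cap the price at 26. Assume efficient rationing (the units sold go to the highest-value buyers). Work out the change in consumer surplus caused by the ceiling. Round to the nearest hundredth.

63.56

Rewriting supply in inverse form: P = 7 + Q.
Without the control, 77 - 2Q = 7 + Q so Q* = 23.3333 and P* = 30.3333.
At the ceiling price 26, quantity supplied is (26 - 7)/1 = 19; supply is the short side, so Q = 19 trades at P = 26.
CS goes from (1/2)(23.3333)(46.6667) = 544.4444 to 608 (computed as (77 - 26)(19) - (1/2)(2)(19)^2), a change of 63.5556.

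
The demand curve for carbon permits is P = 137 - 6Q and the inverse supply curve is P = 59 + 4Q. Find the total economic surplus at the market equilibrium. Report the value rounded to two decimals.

304.20

Set 137 - 6Q = 59 + 4Q, which gives 78 = 10Q, so Q* = 7.8 and P* = 137 - 6(7.8) = 90.2.
CS = (1/2)(7.8)(46.8) = 182.52 and PS = (1/2)(7.8)(31.2) = 121.68, so total surplus = 304.2.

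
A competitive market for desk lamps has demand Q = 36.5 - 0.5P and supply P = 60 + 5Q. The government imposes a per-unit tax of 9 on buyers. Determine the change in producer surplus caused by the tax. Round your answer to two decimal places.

-7.81

Rewriting demand in inverse form: P = 73 - 2Q.
Without the tax, 73 - 2Q = 60 + 5Q so Q* = 1.8571 and P* = 69.2857.
A tax on buyers shifts demand down by 9: (73 - 9) - 2Q = 60 + 5Q, so Q_t = 0.5714. Buyers pay P_b = 71.8571; sellers receive P_s = P_b - 9 = 62.8571.
PS falls from (1/2)(1.8571)(9.2857) = 8.6224 to (1/2)(0.5714)(2.8571) = 0.8163, a change of -7.8061.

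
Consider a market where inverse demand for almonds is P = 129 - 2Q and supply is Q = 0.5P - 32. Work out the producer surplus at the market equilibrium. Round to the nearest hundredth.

Rewriting supply in inverse form: P = 64 + 2Q.
Equilibrium: 129 - 2Q = 64 + 2Q, so Q* = 16.25 and P* = 96.5.
PS is the area between P* and the supply curve from 0 to Q*: (1/2)(16.25)(32.5) = 264.0625.

264.06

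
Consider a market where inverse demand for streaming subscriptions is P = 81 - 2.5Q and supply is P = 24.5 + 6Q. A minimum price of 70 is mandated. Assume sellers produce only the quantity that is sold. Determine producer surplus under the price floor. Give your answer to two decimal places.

Free-market equilibrium: 81 - 2.5Q = 24.5 + 6Q gives Q* = 6.6471, P* = 64.3824.
At the floor price 70, quantity demanded is (81 - 70)/2.5 = 4.4; demand is the short side, so Q = 4.4 trades at P = 70.
The supply price at Q = 4.4 is 50.9. PS is the trapezoid between 70 and supply over [0, 4.4]: (1/2)[(70 - 24.5) + (70 - 50.9)](4.4) = 142.12.

142.12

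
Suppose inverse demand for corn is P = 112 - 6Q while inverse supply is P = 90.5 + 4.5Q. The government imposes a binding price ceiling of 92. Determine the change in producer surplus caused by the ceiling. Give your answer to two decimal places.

Without the control, 112 - 6Q = 90.5 + 4.5Q so Q* = 2.0476 and P* = 99.7143.
At the ceiling price 92, quantity supplied is (92 - 90.5)/4.5 = 0.3333; supply is the short side, so Q = 0.3333 trades at P = 92.
PS goes from (1/2)(2.0476)(9.2143) = 9.4337 to 0.25 (computed as (92 - 90.5)(0.3333) - (1/2)(4.5)(0.3333)^2), a change of -9.1837.

-9.18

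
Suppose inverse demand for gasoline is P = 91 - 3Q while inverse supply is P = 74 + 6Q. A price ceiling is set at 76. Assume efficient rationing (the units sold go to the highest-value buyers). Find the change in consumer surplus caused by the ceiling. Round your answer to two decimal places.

-0.52

Free-market equilibrium: 91 - 3Q = 74 + 6Q gives Q* = 1.8889, P* = 85.3333.
At the ceiling price 76, quantity supplied is (76 - 74)/6 = 0.3333; supply is the short side, so Q = 0.3333 trades at P = 76.
CS goes from (1/2)(1.8889)(5.6667) = 5.3519 to 4.8333 (computed as (91 - 76)(0.3333) - (1/2)(3)(0.3333)^2), a change of -0.5185.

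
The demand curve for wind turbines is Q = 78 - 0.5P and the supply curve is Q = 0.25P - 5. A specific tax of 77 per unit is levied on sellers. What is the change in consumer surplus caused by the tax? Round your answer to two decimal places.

-417.08

Rewriting demand in inverse form: P = 156 - 2Q.
Rewriting supply in inverse form: P = 20 + 4Q.
Pre-tax equilibrium: 156 - 2Q = 20 + 4Q gives Q* = 22.6667, P* = 110.6667.
With the tax, sellers need 77 more per unit: 156 - 2Q = 20 + 4Q + 77, so Q_t = 9.8333. Buyers pay P_b = 136.3333; sellers receive P_s = P_b - 77 = 59.3333.
Consumers lose the trapezoid between P* and P_b out to Q_t plus the triangle from Q_t to Q*: change in CS = 96.6944 - 513.7778 = -417.0833.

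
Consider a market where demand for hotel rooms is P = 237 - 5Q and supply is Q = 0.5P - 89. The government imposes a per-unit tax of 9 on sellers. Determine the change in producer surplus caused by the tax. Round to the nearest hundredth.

-20.02

Rewriting supply in inverse form: P = 178 + 2Q.
Pre-tax equilibrium: 237 - 5Q = 178 + 2Q gives Q* = 8.4286, P* = 194.8571.
With the tax, sellers need 9 more per unit: 237 - 5Q = 178 + 2Q + 9, so Q_t = 7.1429. Buyers pay P_b = 201.2857; sellers receive P_s = P_b - 9 = 192.2857.
PS falls from (1/2)(8.4286)(16.8571) = 71.0408 to (1/2)(7.1429)(14.2857) = 51.0204, a change of -20.0204.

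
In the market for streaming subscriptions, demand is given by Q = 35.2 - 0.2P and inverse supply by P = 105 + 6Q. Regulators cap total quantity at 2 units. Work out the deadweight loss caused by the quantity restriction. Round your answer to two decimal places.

Rewriting demand in inverse form: P = 176 - 5Q.
Without the quota, 176 - 5Q = 105 + 6Q gives Q* = 6.4545.
At Q = 2 the demand price is 176 - 5(2) = 166 and the supply price is 105 + 6(2) = 117.
Deadweight loss is the triangle between the curves from 2 to 6.4545: (1/2)(166 - 117)(6.4545 - 2) = 109.1364.

109.14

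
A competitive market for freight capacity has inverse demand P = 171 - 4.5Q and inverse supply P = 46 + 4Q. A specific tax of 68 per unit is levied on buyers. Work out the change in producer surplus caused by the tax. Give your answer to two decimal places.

Without the tax, 171 - 4.5Q = 46 + 4Q so Q* = 14.7059 and P* = 104.8235.
With the tax, buyers' net willingness to pay falls by 68: (171 - 68) - 4.5Q = 46 + 4Q, so Q_t = 6.7059. Buyers pay P_b = 140.8235; sellers receive P_s = P_b - 68 = 72.8235.
Producers lose the trapezoid between P_s and P* out to Q_t plus the triangle from Q_t to Q*: change in PS = 89.9377 - 432.526 = -342.5882.

-342.59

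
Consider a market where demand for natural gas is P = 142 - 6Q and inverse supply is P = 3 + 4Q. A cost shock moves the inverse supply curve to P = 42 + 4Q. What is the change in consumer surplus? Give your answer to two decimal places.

Initial equilibrium: Q_0 = 13.9, P_0 = 58.6; CS_0 = (1/2)(13.9)(83.4) = 579.63, PS_0 = (1/2)(13.9)(55.6) = 386.42.
New equilibrium: 142 - 6Q = 42 + 4Q gives Q_1 = 10, P_1 = 82; CS_1 = 300, PS_1 = 200.
Change in consumer surplus = 300 - 579.63 = -279.63.

-279.63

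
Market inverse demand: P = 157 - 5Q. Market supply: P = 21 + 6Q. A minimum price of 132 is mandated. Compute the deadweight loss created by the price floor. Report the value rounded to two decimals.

298.23

Without the control, 157 - 5Q = 21 + 6Q so Q* = 12.3636 and P* = 95.1818.
At the floor price 132, quantity demanded is (157 - 132)/5 = 5; demand is the short side, so Q = 5 trades at P = 132.
The lost-trades triangle has base Q* - 5 = 7.3636 and height equal to the gap between the curves at Q = 5, which is 132 - 51 = 81. DWL = (1/2)(7.3636)(81) = 298.2273.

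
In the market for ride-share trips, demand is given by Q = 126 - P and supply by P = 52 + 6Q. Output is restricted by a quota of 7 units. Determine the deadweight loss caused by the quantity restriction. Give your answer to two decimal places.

44.64

Rewriting demand in inverse form: P = 126 - Q.
Without the quota, 126 - Q = 52 + 6Q gives Q* = 10.5714.
At Q = 7 the demand price is 126 - (7) = 119 and the supply price is 52 + 6(7) = 94.
DWL = (1/2)(gap between curves at 7) x (Q* - 7) = (1/2)(25)(3.5714) = 44.6429.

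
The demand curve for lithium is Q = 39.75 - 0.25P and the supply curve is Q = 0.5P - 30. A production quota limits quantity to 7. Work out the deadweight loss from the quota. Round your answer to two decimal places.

Rewriting demand in inverse form: P = 159 - 4Q.
Rewriting supply in inverse form: P = 60 + 2Q.
Without the quota, 159 - 4Q = 60 + 2Q gives Q* = 16.5.
At Q = 7 the demand price is 159 - 4(7) = 131 and the supply price is 60 + 2(7) = 74.
DWL = (1/2)(gap between curves at 7) x (Q* - 7) = (1/2)(57)(9.5) = 270.75.

270.75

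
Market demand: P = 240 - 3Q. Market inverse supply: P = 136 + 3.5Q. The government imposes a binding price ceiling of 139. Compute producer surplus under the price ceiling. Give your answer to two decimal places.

1.29

Without the control, 240 - 3Q = 136 + 3.5Q so Q* = 16 and P* = 192.
At P = 139, sellers supply (139 - 136)/3.5 = 0.8571 while buyers want more, so the quantity traded is 0.8571 at price 139.
PS is the triangle above supply below 139: (1/2)(0.8571)(139 - 136) = 1.2857.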